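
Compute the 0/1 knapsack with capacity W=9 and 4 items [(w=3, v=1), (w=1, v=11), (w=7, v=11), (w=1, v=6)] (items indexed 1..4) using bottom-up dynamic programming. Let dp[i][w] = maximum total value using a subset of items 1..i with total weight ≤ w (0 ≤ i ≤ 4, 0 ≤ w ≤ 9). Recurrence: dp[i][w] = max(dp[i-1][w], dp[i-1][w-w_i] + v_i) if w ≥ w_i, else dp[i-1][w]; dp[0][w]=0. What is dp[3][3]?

i\w   0   1   2   3   4   5   6   7   8   9
  0   0   0   0   0   0   0   0   0   0   0
  1   0   0   0   1   1   1   1   1   1   1
  2   0  11  11  11  12  12  12  12  12  12
  3   0  11  11  11  12  12  12  12  22  22
  4   0  11  17  17  17  18  18  18  22  28

11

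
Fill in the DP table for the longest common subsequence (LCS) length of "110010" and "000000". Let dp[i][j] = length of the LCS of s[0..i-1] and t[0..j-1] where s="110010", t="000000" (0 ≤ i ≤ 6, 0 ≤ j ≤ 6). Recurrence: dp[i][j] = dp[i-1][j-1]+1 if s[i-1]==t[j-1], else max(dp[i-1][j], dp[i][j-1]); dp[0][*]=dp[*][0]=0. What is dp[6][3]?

3

   ''  0  0  0  0  0  0
''  0  0  0  0  0  0  0
 1  0  0  0  0  0  0  0
 1  0  0  0  0  0  0  0
 0  0  1  1  1  1  1  1
 0  0  1  2  2  2  2  2
 1  0  1  2  2  2  2  2
 0  0  1  2  3  3  3  3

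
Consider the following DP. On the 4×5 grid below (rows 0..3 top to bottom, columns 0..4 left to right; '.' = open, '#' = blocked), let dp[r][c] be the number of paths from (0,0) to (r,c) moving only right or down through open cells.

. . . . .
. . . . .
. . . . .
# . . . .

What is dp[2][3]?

10

r\c   0   1   2   3   4
  0   1   1   1   1   1
  1   1   2   3   4   5
  2   1   3   6  10  15
  3   0   3   9  19  34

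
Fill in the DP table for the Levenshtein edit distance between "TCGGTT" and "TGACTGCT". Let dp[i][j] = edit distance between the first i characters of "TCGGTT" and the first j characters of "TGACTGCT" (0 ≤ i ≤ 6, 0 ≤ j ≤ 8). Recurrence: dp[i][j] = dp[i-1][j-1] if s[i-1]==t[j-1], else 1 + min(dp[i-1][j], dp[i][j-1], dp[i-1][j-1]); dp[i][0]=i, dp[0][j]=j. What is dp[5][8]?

   ''  T  G  A  C  T  G  C  T
''  0  1  2  3  4  5  6  7  8
 T  1  0  1  2  3  4  5  6  7
 C  2  1  1  2  2  3  4  5  6
 G  3  2  1  2  3  3  3  4  5
 G  4  3  2  2  3  4  3  4  5
 T  5  4  3  3  3  3  4  4  4
 T  6  5  4  4  4  3  4  5  4

4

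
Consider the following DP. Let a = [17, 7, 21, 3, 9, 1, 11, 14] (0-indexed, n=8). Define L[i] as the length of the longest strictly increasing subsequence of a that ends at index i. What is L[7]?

   i    0    1    2    3    4    5    6    7
a[i]   17    7   21    3    9    1   11   14
L[i]    1    1    2    1    2    1    3    4

4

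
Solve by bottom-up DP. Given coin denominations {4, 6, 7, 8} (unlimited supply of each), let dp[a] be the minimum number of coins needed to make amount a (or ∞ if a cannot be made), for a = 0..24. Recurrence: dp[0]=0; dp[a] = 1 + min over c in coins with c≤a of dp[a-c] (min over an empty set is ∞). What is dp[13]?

 a  0  1  2  3  4  5  6  7  8  9 10 11 12 13 14 15 16 17 18 19 20 21 22 23 24
dp  0  -  -  -  1  -  1  1  1  -  2  2  2  2  2  2  2  3  3  3  3  3  3  3  3
(- denotes ∞ / unreachable)

2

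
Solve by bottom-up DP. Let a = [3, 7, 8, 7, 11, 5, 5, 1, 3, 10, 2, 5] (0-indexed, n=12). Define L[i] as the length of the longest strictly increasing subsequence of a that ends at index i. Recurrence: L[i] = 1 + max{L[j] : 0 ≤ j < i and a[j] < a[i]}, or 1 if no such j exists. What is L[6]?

2

   i    0    1    2    3    4    5    6    7    8    9   10   11
a[i]    3    7    8    7   11    5    5    1    3   10    2    5
L[i]    1    2    3    2    4    2    2    1    2    4    2    3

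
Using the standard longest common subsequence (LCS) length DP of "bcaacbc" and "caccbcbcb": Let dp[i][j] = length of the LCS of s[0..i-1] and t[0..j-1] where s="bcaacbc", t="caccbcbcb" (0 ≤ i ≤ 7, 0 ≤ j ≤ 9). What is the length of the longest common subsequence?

5

   ''  c  a  c  c  b  c  b  c  b
''  0  0  0  0  0  0  0  0  0  0
 b  0  0  0  0  0  1  1  1  1  1
 c  0  1  1  1  1  1  2  2  2  2
 a  0  1  2  2  2  2  2  2  2  2
 a  0  1  2  2  2  2  2  2  2  2
 c  0  1  2  3  3  3  3  3  3  3
 b  0  1  2  3  3  4  4  4  4  4
 c  0  1  2  3  4  4  5  5  5  5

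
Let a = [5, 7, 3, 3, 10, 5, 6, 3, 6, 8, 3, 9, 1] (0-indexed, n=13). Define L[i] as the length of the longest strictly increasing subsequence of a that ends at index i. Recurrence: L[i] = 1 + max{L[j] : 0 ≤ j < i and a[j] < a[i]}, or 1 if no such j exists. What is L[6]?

   i    0    1    2    3    4    5    6    7    8    9   10   11   12
a[i]    5    7    3    3   10    5    6    3    6    8    3    9    1
L[i]    1    2    1    1    3    2    3    1    3    4    1    5    1

3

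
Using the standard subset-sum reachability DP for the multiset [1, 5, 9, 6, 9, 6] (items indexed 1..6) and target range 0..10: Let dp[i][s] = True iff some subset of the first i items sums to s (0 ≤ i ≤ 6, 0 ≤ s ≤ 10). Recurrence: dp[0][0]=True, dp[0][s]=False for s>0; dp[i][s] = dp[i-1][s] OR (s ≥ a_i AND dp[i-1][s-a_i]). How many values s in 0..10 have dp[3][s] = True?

6

i\s   0   1   2   3   4   5   6   7   8   9  10
  0   T   F   F   F   F   F   F   F   F   F   F
  1   T   T   F   F   F   F   F   F   F   F   F
  2   T   T   F   F   F   T   T   F   F   F   F
  3   T   T   F   F   F   T   T   F   F   T   T
  4   T   T   F   F   F   T   T   T   F   T   T
  5   T   T   F   F   F   T   T   T   F   T   T
  6   T   T   F   F   F   T   T   T   F   T   T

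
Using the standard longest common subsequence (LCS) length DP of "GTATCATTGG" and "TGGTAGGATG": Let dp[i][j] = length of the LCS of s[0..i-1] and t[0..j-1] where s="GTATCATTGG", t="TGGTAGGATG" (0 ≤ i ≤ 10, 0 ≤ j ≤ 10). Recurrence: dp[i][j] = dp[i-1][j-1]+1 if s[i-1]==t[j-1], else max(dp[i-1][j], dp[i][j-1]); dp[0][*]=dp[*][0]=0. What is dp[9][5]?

   ''  T  G  G  T  A  G  G  A  T  G
''  0  0  0  0  0  0  0  0  0  0  0
 G  0  0  1  1  1  1  1  1  1  1  1
 T  0  1  1  1  2  2  2  2  2  2  2
 A  0  1  1  1  2  3  3  3  3  3  3
 T  0  1  1  1  2  3  3  3  3  4  4
 C  0  1  1  1  2  3  3  3  3  4  4
 A  0  1  1  1  2  3  3  3  4  4  4
 T  0  1  1  1  2  3  3  3  4  5  5
 T  0  1  1  1  2  3  3  3  4  5  5
 G  0  1  2  2  2  3  4  4  4  5  6
 G  0  1  2  3  3  3  4  5  5  5  6

3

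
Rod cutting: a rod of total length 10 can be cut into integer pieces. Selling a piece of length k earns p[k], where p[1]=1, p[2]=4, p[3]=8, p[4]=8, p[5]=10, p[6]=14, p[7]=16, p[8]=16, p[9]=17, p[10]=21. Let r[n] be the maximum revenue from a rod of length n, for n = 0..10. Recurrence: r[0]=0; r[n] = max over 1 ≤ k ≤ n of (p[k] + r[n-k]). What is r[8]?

   n    0    1    2    3    4    5    6    7    8    9   10
r[n]    0    1    4    8    9   12   16   17   20   24   25

20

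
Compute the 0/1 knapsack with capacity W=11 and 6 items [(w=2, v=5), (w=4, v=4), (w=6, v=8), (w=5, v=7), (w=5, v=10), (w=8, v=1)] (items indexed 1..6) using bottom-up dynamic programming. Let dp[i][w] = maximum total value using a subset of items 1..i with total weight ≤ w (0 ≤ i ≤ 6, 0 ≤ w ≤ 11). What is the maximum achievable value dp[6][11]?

i\w   0   1   2   3   4   5   6   7   8   9  10  11
  0   0   0   0   0   0   0   0   0   0   0   0   0
  1   0   0   5   5   5   5   5   5   5   5   5   5
  2   0   0   5   5   5   5   9   9   9   9   9   9
  3   0   0   5   5   5   5   9   9  13  13  13  13
  4   0   0   5   5   5   7   9  12  13  13  13  16
  5   0   0   5   5   5  10  10  15  15  15  17  19
  6   0   0   5   5   5  10  10  15  15  15  17  19

19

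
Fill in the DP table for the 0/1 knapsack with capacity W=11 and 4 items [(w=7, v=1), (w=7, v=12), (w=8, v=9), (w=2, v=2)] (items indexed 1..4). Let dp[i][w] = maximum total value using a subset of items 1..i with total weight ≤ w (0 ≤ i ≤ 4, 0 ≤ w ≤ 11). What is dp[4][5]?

i\w   0   1   2   3   4   5   6   7   8   9  10  11
  0   0   0   0   0   0   0   0   0   0   0   0   0
  1   0   0   0   0   0   0   0   1   1   1   1   1
  2   0   0   0   0   0   0   0  12  12  12  12  12
  3   0   0   0   0   0   0   0  12  12  12  12  12
  4   0   0   2   2   2   2   2  12  12  14  14  14

2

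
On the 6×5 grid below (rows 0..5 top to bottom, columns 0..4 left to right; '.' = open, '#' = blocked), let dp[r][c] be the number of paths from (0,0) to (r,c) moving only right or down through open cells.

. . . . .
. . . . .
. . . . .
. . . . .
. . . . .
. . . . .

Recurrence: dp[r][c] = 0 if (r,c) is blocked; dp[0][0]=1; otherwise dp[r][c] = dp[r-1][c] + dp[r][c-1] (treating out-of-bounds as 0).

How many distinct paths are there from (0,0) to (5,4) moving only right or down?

126

r\c   0   1   2   3   4
  0   1   1   1   1   1
  1   1   2   3   4   5
  2   1   3   6  10  15
  3   1   4  10  20  35
  4   1   5  15  35  70
  5   1   6  21  56 126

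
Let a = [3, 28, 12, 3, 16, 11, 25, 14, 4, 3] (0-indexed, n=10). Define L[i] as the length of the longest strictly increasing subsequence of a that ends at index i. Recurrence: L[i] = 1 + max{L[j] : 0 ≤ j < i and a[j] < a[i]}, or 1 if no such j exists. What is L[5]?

   i    0    1    2    3    4    5    6    7    8    9
a[i]    3   28   12    3   16   11   25   14    4    3
L[i]    1    2    2    1    3    2    4    3    2    1

2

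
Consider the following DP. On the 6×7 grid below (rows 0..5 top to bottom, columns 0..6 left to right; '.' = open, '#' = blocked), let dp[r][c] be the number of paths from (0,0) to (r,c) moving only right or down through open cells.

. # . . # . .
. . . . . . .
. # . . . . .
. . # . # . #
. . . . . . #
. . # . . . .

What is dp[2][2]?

r\c   0   1   2   3   4   5   6
  0   1   0   0   0   0   0   0
  1   1   1   1   1   1   1   1
  2   1   0   1   2   3   4   5
  3   1   1   0   2   0   4   0
  4   1   2   2   4   4   8   0
  5   1   3   0   4   8  16  16

1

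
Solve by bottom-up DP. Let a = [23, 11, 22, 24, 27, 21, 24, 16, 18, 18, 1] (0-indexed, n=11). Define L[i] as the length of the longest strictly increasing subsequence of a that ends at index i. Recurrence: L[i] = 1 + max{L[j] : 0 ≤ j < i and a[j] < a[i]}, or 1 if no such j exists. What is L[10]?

1

   i    0    1    2    3    4    5    6    7    8    9   10
a[i]   23   11   22   24   27   21   24   16   18   18    1
L[i]    1    1    2    3    4    2    3    2    3    3    1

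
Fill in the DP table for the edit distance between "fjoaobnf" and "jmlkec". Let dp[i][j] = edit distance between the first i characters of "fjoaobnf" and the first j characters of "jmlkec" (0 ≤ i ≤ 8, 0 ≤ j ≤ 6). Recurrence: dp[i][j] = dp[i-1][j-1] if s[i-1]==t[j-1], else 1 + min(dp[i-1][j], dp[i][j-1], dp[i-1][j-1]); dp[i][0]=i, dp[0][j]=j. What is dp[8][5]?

7

   ''  j  m  l  k  e  c
''  0  1  2  3  4  5  6
 f  1  1  2  3  4  5  6
 j  2  1  2  3  4  5  6
 o  3  2  2  3  4  5  6
 a  4  3  3  3  4  5  6
 o  5  4  4  4  4  5  6
 b  6  5  5  5  5  5  6
 n  7  6  6  6  6  6  6
 f  8  7  7  7  7  7  7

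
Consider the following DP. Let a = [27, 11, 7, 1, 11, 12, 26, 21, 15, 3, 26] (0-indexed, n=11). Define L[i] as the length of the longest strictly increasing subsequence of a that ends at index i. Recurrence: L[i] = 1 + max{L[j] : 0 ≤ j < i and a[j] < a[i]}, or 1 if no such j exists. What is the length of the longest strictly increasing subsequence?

   i    0    1    2    3    4    5    6    7    8    9   10
a[i]   27   11    7    1   11   12   26   21   15    3   26
L[i]    1    1    1    1    2    3    4    4    4    2    5

5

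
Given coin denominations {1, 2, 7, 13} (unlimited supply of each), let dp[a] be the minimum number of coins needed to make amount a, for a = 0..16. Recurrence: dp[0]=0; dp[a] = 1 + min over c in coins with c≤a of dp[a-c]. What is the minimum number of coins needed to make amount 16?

3

 a  0  1  2  3  4  5  6  7  8  9 10 11 12 13 14 15 16
dp  0  1  1  2  2  3  3  1  2  2  3  3  4  1  2  2  3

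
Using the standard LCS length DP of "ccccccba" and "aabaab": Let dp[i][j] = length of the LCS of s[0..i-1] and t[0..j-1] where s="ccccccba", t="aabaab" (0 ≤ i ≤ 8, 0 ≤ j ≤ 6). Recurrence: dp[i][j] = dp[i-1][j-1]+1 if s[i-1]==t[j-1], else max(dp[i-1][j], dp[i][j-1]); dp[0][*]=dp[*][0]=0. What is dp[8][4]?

2

   ''  a  a  b  a  a  b
''  0  0  0  0  0  0  0
 c  0  0  0  0  0  0  0
 c  0  0  0  0  0  0  0
 c  0  0  0  0  0  0  0
 c  0  0  0  0  0  0  0
 c  0  0  0  0  0  0  0
 c  0  0  0  0  0  0  0
 b  0  0  0  1  1  1  1
 a  0  1  1  1  2  2  2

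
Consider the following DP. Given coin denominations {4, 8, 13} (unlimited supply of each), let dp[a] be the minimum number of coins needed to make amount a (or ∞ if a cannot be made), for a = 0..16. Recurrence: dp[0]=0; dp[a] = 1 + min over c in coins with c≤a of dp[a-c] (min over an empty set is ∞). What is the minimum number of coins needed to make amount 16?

 a  0  1  2  3  4  5  6  7  8  9 10 11 12 13 14 15 16
dp  0  -  -  -  1  -  -  -  1  -  -  -  2  1  -  -  2
(- denotes ∞ / unreachable)

2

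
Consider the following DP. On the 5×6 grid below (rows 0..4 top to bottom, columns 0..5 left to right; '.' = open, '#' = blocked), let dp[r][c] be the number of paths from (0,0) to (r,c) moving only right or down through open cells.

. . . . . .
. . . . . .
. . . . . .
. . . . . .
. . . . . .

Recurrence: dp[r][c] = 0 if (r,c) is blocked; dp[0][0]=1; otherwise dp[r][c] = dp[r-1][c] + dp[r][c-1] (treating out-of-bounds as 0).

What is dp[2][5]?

r\c   0   1   2   3   4   5
  0   1   1   1   1   1   1
  1   1   2   3   4   5   6
  2   1   3   6  10  15  21
  3   1   4  10  20  35  56
  4   1   5  15  35  70 126

21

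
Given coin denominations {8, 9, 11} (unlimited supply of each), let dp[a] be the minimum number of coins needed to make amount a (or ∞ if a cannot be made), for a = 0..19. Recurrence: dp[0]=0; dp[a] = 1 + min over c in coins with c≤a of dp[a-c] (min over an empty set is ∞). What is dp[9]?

 a  0  1  2  3  4  5  6  7  8  9 10 11 12 13 14 15 16 17 18 19
dp  0  -  -  -  -  -  -  -  1  1  -  1  -  -  -  -  2  2  2  2
(- denotes ∞ / unreachable)

1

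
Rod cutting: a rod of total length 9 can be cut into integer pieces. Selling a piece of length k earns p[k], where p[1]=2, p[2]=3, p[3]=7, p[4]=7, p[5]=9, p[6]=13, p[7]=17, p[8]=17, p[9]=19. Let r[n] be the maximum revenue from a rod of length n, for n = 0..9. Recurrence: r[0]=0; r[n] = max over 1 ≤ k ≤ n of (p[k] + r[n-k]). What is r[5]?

   n    0    1    2    3    4    5    6    7    8    9
r[n]    0    2    4    7    9   11   14   17   19   21

11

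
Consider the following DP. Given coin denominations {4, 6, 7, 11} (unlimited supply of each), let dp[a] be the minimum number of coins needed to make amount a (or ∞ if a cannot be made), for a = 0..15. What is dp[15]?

 a  0  1  2  3  4  5  6  7  8  9 10 11 12 13 14 15
dp  0  -  -  -  1  -  1  1  2  -  2  1  2  2  2  2
(- denotes ∞ / unreachable)

2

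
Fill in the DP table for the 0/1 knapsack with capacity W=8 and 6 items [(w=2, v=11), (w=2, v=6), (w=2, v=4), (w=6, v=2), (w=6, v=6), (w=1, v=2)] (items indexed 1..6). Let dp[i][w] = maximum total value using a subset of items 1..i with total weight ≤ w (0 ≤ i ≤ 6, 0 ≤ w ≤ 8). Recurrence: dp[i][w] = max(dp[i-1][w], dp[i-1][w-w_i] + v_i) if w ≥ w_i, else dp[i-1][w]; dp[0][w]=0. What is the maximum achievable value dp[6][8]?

23

i\w   0   1   2   3   4   5   6   7   8
  0   0   0   0   0   0   0   0   0   0
  1   0   0  11  11  11  11  11  11  11
  2   0   0  11  11  17  17  17  17  17
  3   0   0  11  11  17  17  21  21  21
  4   0   0  11  11  17  17  21  21  21
  5   0   0  11  11  17  17  21  21  21
  6   0   2  11  13  17  19  21  23  23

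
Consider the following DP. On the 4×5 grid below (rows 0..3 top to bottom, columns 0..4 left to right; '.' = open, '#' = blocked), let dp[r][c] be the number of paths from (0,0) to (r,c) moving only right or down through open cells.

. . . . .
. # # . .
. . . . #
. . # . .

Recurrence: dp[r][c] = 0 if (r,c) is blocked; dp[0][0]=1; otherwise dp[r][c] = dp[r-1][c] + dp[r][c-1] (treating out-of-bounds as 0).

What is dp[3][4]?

2

r\c   0   1   2   3   4
  0   1   1   1   1   1
  1   1   0   0   1   2
  2   1   1   1   2   0
  3   1   2   0   2   2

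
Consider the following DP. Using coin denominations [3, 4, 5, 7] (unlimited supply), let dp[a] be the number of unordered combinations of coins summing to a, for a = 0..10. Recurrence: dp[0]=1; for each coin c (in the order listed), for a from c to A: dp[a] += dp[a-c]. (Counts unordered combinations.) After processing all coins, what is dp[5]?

1

after  coin     0     1     2     3     4     5     6     7     8     9    10
          3     1     0     0     1     0     0     1     0     0     1     0
          4     1     0     0     1     1     0     1     1     1     1     1
          5     1     0     0     1     1     1     1     1     2     2     2
          7     1     0     0     1     1     1     1     2     2     2     3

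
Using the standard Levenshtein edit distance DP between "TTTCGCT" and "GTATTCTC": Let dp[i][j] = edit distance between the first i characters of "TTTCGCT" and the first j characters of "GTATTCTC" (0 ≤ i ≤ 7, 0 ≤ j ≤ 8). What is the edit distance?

4

   ''  G  T  A  T  T  C  T  C
''  0  1  2  3  4  5  6  7  8
 T  1  1  1  2  3  4  5  6  7
 T  2  2  1  2  2  3  4  5  6
 T  3  3  2  2  2  2  3  4  5
 C  4  4  3  3  3  3  2  3  4
 G  5  4  4  4  4  4  3  3  4
 C  6  5  5  5  5  5  4  4  3
 T  7  6  5  6  5  5  5  4  4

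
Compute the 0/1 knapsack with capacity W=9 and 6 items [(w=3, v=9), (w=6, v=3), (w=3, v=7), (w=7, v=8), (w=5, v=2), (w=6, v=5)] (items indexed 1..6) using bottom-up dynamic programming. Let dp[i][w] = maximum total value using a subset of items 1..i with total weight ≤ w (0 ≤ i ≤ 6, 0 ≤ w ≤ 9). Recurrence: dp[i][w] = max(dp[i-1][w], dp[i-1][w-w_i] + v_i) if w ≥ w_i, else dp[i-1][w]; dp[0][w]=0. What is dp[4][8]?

i\w   0   1   2   3   4   5   6   7   8   9
  0   0   0   0   0   0   0   0   0   0   0
  1   0   0   0   9   9   9   9   9   9   9
  2   0   0   0   9   9   9   9   9   9  12
  3   0   0   0   9   9   9  16  16  16  16
  4   0   0   0   9   9   9  16  16  16  16
  5   0   0   0   9   9   9  16  16  16  16
  6   0   0   0   9   9   9  16  16  16  16

16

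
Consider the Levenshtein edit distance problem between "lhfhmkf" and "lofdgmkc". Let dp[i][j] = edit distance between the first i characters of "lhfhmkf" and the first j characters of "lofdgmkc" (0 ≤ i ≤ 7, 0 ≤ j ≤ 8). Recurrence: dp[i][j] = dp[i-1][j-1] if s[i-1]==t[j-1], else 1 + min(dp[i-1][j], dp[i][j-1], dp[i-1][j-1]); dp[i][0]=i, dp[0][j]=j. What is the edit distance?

   ''  l  o  f  d  g  m  k  c
''  0  1  2  3  4  5  6  7  8
 l  1  0  1  2  3  4  5  6  7
 h  2  1  1  2  3  4  5  6  7
 f  3  2  2  1  2  3  4  5  6
 h  4  3  3  2  2  3  4  5  6
 m  5  4  4  3  3  3  3  4  5
 k  6  5  5  4  4  4  4  3  4
 f  7  6  6  5  5  5  5  4  4

4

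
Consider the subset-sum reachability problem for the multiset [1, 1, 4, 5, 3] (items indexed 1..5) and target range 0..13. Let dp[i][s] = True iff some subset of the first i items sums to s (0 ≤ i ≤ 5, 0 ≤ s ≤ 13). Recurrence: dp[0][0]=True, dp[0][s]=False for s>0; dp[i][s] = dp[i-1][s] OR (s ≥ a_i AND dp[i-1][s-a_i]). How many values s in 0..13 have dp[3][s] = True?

i\s   0   1   2   3   4   5   6   7   8   9  10  11  12  13
  0   T   F   F   F   F   F   F   F   F   F   F   F   F   F
  1   T   T   F   F   F   F   F   F   F   F   F   F   F   F
  2   T   T   T   F   F   F   F   F   F   F   F   F   F   F
  3   T   T   T   F   T   T   T   F   F   F   F   F   F   F
  4   T   T   T   F   T   T   T   T   F   T   T   T   F   F
  5   T   T   T   T   T   T   T   T   T   T   T   T   T   T

6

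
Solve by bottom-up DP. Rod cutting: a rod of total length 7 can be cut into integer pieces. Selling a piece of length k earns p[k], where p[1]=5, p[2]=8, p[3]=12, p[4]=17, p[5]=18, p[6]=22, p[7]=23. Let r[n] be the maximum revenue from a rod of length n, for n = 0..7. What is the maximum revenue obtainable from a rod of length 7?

35

   n    0    1    2    3    4    5    6    7
r[n]    0    5   10   15   20   25   30   35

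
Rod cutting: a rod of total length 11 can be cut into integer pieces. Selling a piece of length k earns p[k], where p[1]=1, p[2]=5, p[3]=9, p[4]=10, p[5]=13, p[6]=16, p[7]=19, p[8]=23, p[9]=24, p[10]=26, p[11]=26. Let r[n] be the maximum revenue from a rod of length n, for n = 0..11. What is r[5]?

   n    0    1    2    3    4    5    6    7    8    9   10   11
r[n]    0    1    5    9   10   14   18   19   23   27   28   32

14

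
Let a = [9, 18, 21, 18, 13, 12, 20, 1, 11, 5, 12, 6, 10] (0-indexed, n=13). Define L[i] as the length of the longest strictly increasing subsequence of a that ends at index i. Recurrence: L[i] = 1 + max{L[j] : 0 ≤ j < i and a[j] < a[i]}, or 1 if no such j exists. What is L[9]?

   i    0    1    2    3    4    5    6    7    8    9   10   11   12
a[i]    9   18   21   18   13   12   20    1   11    5   12    6   10
L[i]    1    2    3    2    2    2    3    1    2    2    3    3    4

2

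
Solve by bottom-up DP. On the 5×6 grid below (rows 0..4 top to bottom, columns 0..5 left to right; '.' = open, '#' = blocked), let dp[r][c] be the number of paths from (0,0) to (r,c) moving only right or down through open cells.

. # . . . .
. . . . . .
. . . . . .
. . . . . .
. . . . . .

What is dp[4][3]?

r\c   0   1   2   3   4   5
  0   1   0   0   0   0   0
  1   1   1   1   1   1   1
  2   1   2   3   4   5   6
  3   1   3   6  10  15  21
  4   1   4  10  20  35  56

20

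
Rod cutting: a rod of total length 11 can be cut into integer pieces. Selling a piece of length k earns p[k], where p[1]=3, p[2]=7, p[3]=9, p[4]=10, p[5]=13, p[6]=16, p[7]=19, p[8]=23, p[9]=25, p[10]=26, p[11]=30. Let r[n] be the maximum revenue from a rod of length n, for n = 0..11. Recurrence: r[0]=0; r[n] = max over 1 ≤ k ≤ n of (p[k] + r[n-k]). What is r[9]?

   n    0    1    2    3    4    5    6    7    8    9   10   11
r[n]    0    3    7   10   14   17   21   24   28   31   35   38

31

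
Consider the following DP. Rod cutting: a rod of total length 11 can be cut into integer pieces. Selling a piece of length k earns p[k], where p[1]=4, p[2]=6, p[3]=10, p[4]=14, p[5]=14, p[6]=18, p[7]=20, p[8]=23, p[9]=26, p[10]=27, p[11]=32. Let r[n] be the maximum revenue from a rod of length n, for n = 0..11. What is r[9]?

   n    0    1    2    3    4    5    6    7    8    9   10   11
r[n]    0    4    8   12   16   20   24   28   32   36   40   44

36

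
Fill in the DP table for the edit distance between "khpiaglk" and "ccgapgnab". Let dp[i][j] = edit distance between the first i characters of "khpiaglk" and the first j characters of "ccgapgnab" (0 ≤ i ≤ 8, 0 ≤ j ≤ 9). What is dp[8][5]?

   ''  c  c  g  a  p  g  n  a  b
''  0  1  2  3  4  5  6  7  8  9
 k  1  1  2  3  4  5  6  7  8  9
 h  2  2  2  3  4  5  6  7  8  9
 p  3  3  3  3  4  4  5  6  7  8
 i  4  4  4  4  4  5  5  6  7  8
 a  5  5  5  5  4  5  6  6  6  7
 g  6  6  6  5  5  5  5  6  7  7
 l  7  7  7  6  6  6  6  6  7  8
 k  8  8  8  7  7  7  7  7  7  8

7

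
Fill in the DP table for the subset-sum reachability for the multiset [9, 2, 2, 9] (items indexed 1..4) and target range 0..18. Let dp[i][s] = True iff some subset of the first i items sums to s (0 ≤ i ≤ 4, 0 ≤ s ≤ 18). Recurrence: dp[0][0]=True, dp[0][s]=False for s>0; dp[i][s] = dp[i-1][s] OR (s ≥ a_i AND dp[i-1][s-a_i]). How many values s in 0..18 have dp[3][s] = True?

6

i\s   0   1   2   3   4   5   6   7   8   9  10  11  12  13  14  15  16  17  18
  0   T   F   F   F   F   F   F   F   F   F   F   F   F   F   F   F   F   F   F
  1   T   F   F   F   F   F   F   F   F   T   F   F   F   F   F   F   F   F   F
  2   T   F   T   F   F   F   F   F   F   T   F   T   F   F   F   F   F   F   F
  3   T   F   T   F   T   F   F   F   F   T   F   T   F   T   F   F   F   F   F
  4   T   F   T   F   T   F   F   F   F   T   F   T   F   T   F   F   F   F   T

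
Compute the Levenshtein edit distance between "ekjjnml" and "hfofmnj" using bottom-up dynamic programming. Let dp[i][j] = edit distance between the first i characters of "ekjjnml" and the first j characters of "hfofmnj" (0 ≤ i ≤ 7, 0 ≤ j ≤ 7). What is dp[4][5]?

   ''  h  f  o  f  m  n  j
''  0  1  2  3  4  5  6  7
 e  1  1  2  3  4  5  6  7
 k  2  2  2  3  4  5  6  7
 j  3  3  3  3  4  5  6  6
 j  4  4  4  4  4  5  6  6
 n  5  5  5  5  5  5  5  6
 m  6  6  6  6  6  5  6  6
 l  7  7  7  7  7  6  6  7

5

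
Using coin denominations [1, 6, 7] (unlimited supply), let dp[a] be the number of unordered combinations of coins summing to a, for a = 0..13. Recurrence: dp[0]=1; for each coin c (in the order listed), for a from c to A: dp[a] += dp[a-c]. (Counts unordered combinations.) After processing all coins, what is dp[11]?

after  coin     0     1     2     3     4     5     6     7     8     9    10    11    12    13
          1     1     1     1     1     1     1     1     1     1     1     1     1     1     1
          6     1     1     1     1     1     1     2     2     2     2     2     2     3     3
          7     1     1     1     1     1     1     2     3     3     3     3     3     4     5

3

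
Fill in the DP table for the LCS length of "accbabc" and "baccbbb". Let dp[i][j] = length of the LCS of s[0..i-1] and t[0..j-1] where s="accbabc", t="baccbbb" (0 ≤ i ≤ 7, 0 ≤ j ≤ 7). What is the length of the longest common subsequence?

   ''  b  a  c  c  b  b  b
''  0  0  0  0  0  0  0  0
 a  0  0  1  1  1  1  1  1
 c  0  0  1  2  2  2  2  2
 c  0  0  1  2  3  3  3  3
 b  0  1  1  2  3  4  4  4
 a  0  1  2  2  3  4  4  4
 b  0  1  2  2  3  4  5  5
 c  0  1  2  3  3  4  5  5

5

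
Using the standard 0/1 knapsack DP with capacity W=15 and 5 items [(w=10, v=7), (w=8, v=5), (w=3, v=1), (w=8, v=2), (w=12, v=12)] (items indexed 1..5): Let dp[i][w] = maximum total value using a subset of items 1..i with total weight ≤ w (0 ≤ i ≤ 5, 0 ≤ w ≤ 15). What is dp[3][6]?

i\w   0   1   2   3   4   5   6   7   8   9  10  11  12  13  14  15
  0   0   0   0   0   0   0   0   0   0   0   0   0   0   0   0   0
  1   0   0   0   0   0   0   0   0   0   0   7   7   7   7   7   7
  2   0   0   0   0   0   0   0   0   5   5   7   7   7   7   7   7
  3   0   0   0   1   1   1   1   1   5   5   7   7   7   8   8   8
  4   0   0   0   1   1   1   1   1   5   5   7   7   7   8   8   8
  5   0   0   0   1   1   1   1   1   5   5   7   7  12  12  12  13

1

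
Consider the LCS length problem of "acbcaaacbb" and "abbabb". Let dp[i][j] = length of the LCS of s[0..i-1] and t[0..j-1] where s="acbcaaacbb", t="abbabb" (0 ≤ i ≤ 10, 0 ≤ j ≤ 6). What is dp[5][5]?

3

   ''  a  b  b  a  b  b
''  0  0  0  0  0  0  0
 a  0  1  1  1  1  1  1
 c  0  1  1  1  1  1  1
 b  0  1  2  2  2  2  2
 c  0  1  2  2  2  2  2
 a  0  1  2  2  3  3  3
 a  0  1  2  2  3  3  3
 a  0  1  2  2  3  3  3
 c  0  1  2  2  3  3  3
 b  0  1  2  3  3  4  4
 b  0  1  2  3  3  4  5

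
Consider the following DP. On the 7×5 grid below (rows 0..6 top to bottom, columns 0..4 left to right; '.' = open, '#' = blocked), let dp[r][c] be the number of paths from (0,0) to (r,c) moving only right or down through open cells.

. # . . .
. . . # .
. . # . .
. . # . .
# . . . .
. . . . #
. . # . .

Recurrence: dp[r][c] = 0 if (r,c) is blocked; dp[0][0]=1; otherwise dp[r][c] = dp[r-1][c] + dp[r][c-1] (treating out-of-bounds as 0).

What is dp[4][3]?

3

r\c   0   1   2   3   4
  0   1   0   0   0   0
  1   1   1   1   0   0
  2   1   2   0   0   0
  3   1   3   0   0   0
  4   0   3   3   3   3
  5   0   3   6   9   0
  6   0   3   0   9   9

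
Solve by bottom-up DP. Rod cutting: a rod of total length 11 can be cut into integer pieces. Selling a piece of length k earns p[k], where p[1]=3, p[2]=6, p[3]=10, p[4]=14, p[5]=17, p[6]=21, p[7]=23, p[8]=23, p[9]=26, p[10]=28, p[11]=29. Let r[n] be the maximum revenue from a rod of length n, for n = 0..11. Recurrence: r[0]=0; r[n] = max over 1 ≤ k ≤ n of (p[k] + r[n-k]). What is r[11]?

38

   n    0    1    2    3    4    5    6    7    8    9   10   11
r[n]    0    3    6   10   14   17   21   24   28   31   35   38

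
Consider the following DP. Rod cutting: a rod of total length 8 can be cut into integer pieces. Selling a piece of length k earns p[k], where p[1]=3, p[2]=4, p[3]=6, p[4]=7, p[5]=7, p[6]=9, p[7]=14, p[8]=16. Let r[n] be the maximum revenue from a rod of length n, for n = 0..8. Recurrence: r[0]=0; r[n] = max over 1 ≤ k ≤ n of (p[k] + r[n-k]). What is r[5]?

15

   n    0    1    2    3    4    5    6    7    8
r[n]    0    3    6    9   12   15   18   21   24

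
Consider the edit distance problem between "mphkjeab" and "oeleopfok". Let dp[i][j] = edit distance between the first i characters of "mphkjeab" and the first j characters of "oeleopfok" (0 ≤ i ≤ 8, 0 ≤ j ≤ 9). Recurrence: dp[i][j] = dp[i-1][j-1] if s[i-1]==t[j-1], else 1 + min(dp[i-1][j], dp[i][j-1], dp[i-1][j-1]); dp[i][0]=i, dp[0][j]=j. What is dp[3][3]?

3

   ''  o  e  l  e  o  p  f  o  k
''  0  1  2  3  4  5  6  7  8  9
 m  1  1  2  3  4  5  6  7  8  9
 p  2  2  2  3  4  5  5  6  7  8
 h  3  3  3  3  4  5  6  6  7  8
 k  4  4  4  4  4  5  6  7  7  7
 j  5  5  5  5  5  5  6  7  8  8
 e  6  6  5  6  5  6  6  7  8  9
 a  7  7  6  6  6  6  7  7  8  9
 b  8  8  7  7  7  7  7  8  8  9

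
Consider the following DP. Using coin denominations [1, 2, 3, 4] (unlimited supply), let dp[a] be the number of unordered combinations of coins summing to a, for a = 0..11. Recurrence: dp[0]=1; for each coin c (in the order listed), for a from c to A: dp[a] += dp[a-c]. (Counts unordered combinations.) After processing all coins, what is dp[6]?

after  coin     0     1     2     3     4     5     6     7     8     9    10    11
          1     1     1     1     1     1     1     1     1     1     1     1     1
          2     1     1     2     2     3     3     4     4     5     5     6     6
          3     1     1     2     3     4     5     7     8    10    12    14    16
          4     1     1     2     3     5     6     9    11    15    18    23    27

9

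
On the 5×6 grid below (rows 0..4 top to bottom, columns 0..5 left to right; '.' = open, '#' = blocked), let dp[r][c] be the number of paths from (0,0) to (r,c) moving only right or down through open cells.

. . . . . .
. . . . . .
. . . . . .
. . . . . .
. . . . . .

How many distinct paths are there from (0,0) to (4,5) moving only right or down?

r\c   0   1   2   3   4   5
  0   1   1   1   1   1   1
  1   1   2   3   4   5   6
  2   1   3   6  10  15  21
  3   1   4  10  20  35  56
  4   1   5  15  35  70 126

126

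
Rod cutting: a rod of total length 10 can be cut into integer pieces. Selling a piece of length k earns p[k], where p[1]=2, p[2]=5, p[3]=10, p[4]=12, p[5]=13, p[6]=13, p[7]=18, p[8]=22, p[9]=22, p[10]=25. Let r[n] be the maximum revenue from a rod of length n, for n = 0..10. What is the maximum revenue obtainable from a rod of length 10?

32

   n    0    1    2    3    4    5    6    7    8    9   10
r[n]    0    2    5   10   12   15   20   22   25   30   32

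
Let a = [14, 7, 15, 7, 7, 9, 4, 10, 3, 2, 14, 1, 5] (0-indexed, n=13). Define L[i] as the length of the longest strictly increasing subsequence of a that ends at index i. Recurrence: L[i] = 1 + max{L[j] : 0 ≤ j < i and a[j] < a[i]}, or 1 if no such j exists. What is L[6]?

   i    0    1    2    3    4    5    6    7    8    9   10   11   12
a[i]   14    7   15    7    7    9    4   10    3    2   14    1    5
L[i]    1    1    2    1    1    2    1    3    1    1    4    1    2

1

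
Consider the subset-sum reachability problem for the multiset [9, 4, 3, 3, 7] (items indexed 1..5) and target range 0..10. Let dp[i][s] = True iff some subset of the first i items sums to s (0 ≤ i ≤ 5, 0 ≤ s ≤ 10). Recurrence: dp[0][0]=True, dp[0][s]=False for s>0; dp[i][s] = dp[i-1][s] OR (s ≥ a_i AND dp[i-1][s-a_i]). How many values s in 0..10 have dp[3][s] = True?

5

i\s   0   1   2   3   4   5   6   7   8   9  10
  0   T   F   F   F   F   F   F   F   F   F   F
  1   T   F   F   F   F   F   F   F   F   T   F
  2   T   F   F   F   T   F   F   F   F   T   F
  3   T   F   F   T   T   F   F   T   F   T   F
  4   T   F   F   T   T   F   T   T   F   T   T
  5   T   F   F   T   T   F   T   T   F   T   T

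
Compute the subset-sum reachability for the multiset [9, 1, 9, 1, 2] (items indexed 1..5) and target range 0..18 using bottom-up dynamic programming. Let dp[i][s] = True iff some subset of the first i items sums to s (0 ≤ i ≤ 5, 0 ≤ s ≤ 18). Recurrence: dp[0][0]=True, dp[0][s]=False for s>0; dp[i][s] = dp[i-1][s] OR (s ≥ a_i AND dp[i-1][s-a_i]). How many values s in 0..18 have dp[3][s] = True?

5

i\s   0   1   2   3   4   5   6   7   8   9  10  11  12  13  14  15  16  17  18
  0   T   F   F   F   F   F   F   F   F   F   F   F   F   F   F   F   F   F   F
  1   T   F   F   F   F   F   F   F   F   T   F   F   F   F   F   F   F   F   F
  2   T   T   F   F   F   F   F   F   F   T   T   F   F   F   F   F   F   F   F
  3   T   T   F   F   F   F   F   F   F   T   T   F   F   F   F   F   F   F   T
  4   T   T   T   F   F   F   F   F   F   T   T   T   F   F   F   F   F   F   T
  5   T   T   T   T   T   F   F   F   F   T   T   T   T   T   F   F   F   F   T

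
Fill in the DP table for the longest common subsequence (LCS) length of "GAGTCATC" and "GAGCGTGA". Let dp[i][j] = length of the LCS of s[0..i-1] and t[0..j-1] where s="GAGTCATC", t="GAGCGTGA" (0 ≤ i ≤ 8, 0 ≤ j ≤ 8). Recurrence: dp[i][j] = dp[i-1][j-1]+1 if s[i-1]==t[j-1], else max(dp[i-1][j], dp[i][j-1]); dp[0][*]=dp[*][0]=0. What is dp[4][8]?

4

   ''  G  A  G  C  G  T  G  A
''  0  0  0  0  0  0  0  0  0
 G  0  1  1  1  1  1  1  1  1
 A  0  1  2  2  2  2  2  2  2
 G  0  1  2  3  3  3  3  3  3
 T  0  1  2  3  3  3  4  4  4
 C  0  1  2  3  4  4  4  4  4
 A  0  1  2  3  4  4  4  4  5
 T  0  1  2  3  4  4  5  5  5
 C  0  1  2  3  4  4  5  5  5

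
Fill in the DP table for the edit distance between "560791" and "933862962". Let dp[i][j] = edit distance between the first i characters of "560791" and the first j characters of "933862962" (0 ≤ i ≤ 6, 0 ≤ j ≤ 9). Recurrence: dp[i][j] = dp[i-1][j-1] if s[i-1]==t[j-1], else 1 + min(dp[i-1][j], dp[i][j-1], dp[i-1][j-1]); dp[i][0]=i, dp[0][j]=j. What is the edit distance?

   ''  9  3  3  8  6  2  9  6  2
''  0  1  2  3  4  5  6  7  8  9
 5  1  1  2  3  4  5  6  7  8  9
 6  2  2  2  3  4  4  5  6  7  8
 0  3  3  3  3  4  5  5  6  7  8
 7  4  4  4  4  4  5  6  6  7  8
 9  5  4  5  5  5  5  6  6  7  8
 1  6  5  5  6  6  6  6  7  7  8

8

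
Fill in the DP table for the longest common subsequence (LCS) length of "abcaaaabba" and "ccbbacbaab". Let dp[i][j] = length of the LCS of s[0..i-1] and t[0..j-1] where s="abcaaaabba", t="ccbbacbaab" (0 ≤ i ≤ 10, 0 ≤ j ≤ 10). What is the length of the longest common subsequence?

5

   ''  c  c  b  b  a  c  b  a  a  b
''  0  0  0  0  0  0  0  0  0  0  0
 a  0  0  0  0  0  1  1  1  1  1  1
 b  0  0  0  1  1  1  1  2  2  2  2
 c  0  1  1  1  1  1  2  2  2  2  2
 a  0  1  1  1  1  2  2  2  3  3  3
 a  0  1  1  1  1  2  2  2  3  4  4
 a  0  1  1  1  1  2  2  2  3  4  4
 a  0  1  1  1  1  2  2  2  3  4  4
 b  0  1  1  2  2  2  2  3  3  4  5
 b  0  1  1  2  3  3  3  3  3  4  5
 a  0  1  1  2  3  4  4  4  4  4  5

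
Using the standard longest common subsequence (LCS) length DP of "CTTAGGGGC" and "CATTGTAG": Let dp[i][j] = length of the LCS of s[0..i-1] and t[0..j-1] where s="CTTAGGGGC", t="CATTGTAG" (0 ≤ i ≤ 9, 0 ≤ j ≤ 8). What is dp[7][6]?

4

   ''  C  A  T  T  G  T  A  G
''  0  0  0  0  0  0  0  0  0
 C  0  1  1  1  1  1  1  1  1
 T  0  1  1  2  2  2  2  2  2
 T  0  1  1  2  3  3  3  3  3
 A  0  1  2  2  3  3  3  4  4
 G  0  1  2  2  3  4  4  4  5
 G  0  1  2  2  3  4  4  4  5
 G  0  1  2  2  3  4  4  4  5
 G  0  1  2  2  3  4  4  4  5
 C  0  1  2  2  3  4  4  4  5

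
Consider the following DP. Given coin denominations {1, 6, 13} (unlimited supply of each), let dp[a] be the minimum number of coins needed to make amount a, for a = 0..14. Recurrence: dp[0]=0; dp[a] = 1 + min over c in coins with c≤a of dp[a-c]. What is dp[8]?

3

 a  0  1  2  3  4  5  6  7  8  9 10 11 12 13 14
dp  0  1  2  3  4  5  1  2  3  4  5  6  2  1  2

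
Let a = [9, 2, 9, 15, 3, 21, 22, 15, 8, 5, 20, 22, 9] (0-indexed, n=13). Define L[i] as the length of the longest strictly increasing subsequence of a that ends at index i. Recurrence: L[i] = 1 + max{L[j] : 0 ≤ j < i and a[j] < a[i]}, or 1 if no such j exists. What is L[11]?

5

   i    0    1    2    3    4    5    6    7    8    9   10   11   12
a[i]    9    2    9   15    3   21   22   15    8    5   20   22    9
L[i]    1    1    2    3    2    4    5    3    3    3    4    5    4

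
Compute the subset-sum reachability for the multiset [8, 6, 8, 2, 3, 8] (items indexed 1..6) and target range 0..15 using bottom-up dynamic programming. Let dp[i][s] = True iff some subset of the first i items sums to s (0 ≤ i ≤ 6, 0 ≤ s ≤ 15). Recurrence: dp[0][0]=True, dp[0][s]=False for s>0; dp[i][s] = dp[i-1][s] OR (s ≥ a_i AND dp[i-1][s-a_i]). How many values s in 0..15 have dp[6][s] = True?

11

i\s   0   1   2   3   4   5   6   7   8   9  10  11  12  13  14  15
  0   T   F   F   F   F   F   F   F   F   F   F   F   F   F   F   F
  1   T   F   F   F   F   F   F   F   T   F   F   F   F   F   F   F
  2   T   F   F   F   F   F   T   F   T   F   F   F   F   F   T   F
  3   T   F   F   F   F   F   T   F   T   F   F   F   F   F   T   F
  4   T   F   T   F   F   F   T   F   T   F   T   F   F   F   T   F
  5   T   F   T   T   F   T   T   F   T   T   T   T   F   T   T   F
  6   T   F   T   T   F   T   T   F   T   T   T   T   F   T   T   F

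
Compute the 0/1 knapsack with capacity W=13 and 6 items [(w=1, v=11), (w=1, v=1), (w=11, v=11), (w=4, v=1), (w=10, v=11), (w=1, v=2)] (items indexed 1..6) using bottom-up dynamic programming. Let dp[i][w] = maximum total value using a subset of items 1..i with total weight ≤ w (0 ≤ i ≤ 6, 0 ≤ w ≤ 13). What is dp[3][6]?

12

i\w   0   1   2   3   4   5   6   7   8   9  10  11  12  13
  0   0   0   0   0   0   0   0   0   0   0   0   0   0   0
  1   0  11  11  11  11  11  11  11  11  11  11  11  11  11
  2   0  11  12  12  12  12  12  12  12  12  12  12  12  12
  3   0  11  12  12  12  12  12  12  12  12  12  12  22  23
  4   0  11  12  12  12  12  13  13  13  13  13  13  22  23
  5   0  11  12  12  12  12  13  13  13  13  13  22  23  23
  6   0  11  13  14  14  14  14  15  15  15  15  22  24  25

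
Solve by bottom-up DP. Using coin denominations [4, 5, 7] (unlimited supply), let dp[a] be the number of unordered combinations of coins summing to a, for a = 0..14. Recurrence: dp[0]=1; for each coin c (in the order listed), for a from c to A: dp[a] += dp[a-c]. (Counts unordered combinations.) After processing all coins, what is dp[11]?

after  coin     0     1     2     3     4     5     6     7     8     9    10    11    12    13    14
          4     1     0     0     0     1     0     0     0     1     0     0     0     1     0     0
          5     1     0     0     0     1     1     0     0     1     1     1     0     1     1     1
          7     1     0     0     0     1     1     0     1     1     1     1     1     2     1     2

1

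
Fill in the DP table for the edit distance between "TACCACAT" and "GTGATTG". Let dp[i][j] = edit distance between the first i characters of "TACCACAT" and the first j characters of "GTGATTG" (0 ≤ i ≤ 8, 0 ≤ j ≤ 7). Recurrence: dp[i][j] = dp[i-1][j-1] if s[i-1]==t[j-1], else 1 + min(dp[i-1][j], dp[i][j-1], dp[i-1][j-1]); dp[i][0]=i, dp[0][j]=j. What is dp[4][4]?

   ''  G  T  G  A  T  T  G
''  0  1  2  3  4  5  6  7
 T  1  1  1  2  3  4  5  6
 A  2  2  2  2  2  3  4  5
 C  3  3  3  3  3  3  4  5
 C  4  4  4  4  4  4  4  5
 A  5  5  5  5  4  5  5  5
 C  6  6  6  6  5  5  6  6
 A  7  7  7  7  6  6  6  7
 T  8  8  7  8  7  6  6  7

4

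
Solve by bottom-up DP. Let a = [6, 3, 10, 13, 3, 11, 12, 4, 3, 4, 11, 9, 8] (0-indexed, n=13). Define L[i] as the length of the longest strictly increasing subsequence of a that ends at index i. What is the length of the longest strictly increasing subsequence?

4

   i    0    1    2    3    4    5    6    7    8    9   10   11   12
a[i]    6    3   10   13    3   11   12    4    3    4   11    9    8
L[i]    1    1    2    3    1    3    4    2    1    2    3    3    3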